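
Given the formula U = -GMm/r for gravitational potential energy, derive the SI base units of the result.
Units of each symbol in U = -GMm/r:
  G (gravitational constant): m³/(kg·s²)
  M (mass): kg
  m (mass): kg
  r (distance): m  → in the denominator, contributes 1/m
  The minus sign does not affect the units.

Multiplying the contributions: [m³/(kg·s²)] · [kg] · [kg] · [1/m]
Adding exponents of each base unit: kg: 1, m: 2, s: -2
SI base units of gravitational potential energy: kg·m²/s²

Answer: kg·m²/s²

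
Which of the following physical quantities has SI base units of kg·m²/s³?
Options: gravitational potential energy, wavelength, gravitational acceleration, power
Checking the SI base units of each option:
  gravitational potential energy (U = -GMm/r): kg·m²/s²  ✗
  wavelength (λ = v/f): m  ✗
  gravitational acceleration (g = GM/r²): m/s²  ✗
  power (P = W/t): kg·m²/s³  ✓ matches

Only power has units kg·m²/s³.

Answer: power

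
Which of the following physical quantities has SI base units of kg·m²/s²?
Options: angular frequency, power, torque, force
Checking the SI base units of each option:
  angular frequency (ω = 2πf): 1/s  ✗
  power (P = W/t): kg·m²/s³  ✗
  torque (τ = Fr): kg·m²/s²  ✓ matches
  force (F = ma): kg·m/s²  ✗

Only torque has units kg·m²/s².

Answer: torque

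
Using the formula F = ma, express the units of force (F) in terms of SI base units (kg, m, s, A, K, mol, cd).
Units of each symbol in F = ma:
  m (mass): kg
  a (acceleration): m/s²

Multiplying the contributions: [kg] · [m/s²]
Adding exponents of each base unit: kg: 1, m: 1, s: -2
SI base units of force: kg·m/s²

Answer: kg·m/s²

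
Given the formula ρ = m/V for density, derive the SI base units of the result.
Units of each symbol in ρ = m/V:
  m (mass): kg
  V (volume): m³  → in the denominator, contributes 1/m³

Multiplying the contributions: [kg] · [1/m³]
Adding exponents of each base unit: kg: 1, m: -3
SI base units of density: kg/m³

Answer: kg/m³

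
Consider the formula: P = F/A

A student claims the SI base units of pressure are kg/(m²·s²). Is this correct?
Units of each symbol in P = F/A:
  F (force): kg·m/s²
  A (area): m²  → in the denominator, contributes 1/m²

Multiplying the contributions: [kg·m/s²] · [1/m²]
Adding exponents of each base unit: kg: 1, m: -1, s: -2
SI base units of pressure: kg/(m·s²)

The claimed units kg/(m²·s²) (exponents kg: 1, m: -2, s: -2) do not match the derived units kg/(m·s²) (exponents kg: 1, m: -1, s: -2), so the claim is incorrect.

Answer: No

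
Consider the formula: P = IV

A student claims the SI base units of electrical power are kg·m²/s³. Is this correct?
Units of each symbol in P = IV:
  I (current): A
  V (voltage, in volts): kg·m²/(s³·A)

Multiplying the contributions: [A] · [kg·m²/(s³·A)]
Adding exponents of each base unit: kg: 1, m: 2, s: -3
SI base units of electrical power: kg·m²/s³

The claimed units kg·m²/s³ match the derived units, so the claim is correct.

Answer: Yes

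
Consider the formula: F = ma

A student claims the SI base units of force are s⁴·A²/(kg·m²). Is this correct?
Units of each symbol in F = ma:
  m (mass): kg
  a (acceleration): m/s²

Multiplying the contributions: [kg] · [m/s²]
Adding exponents of each base unit: kg: 1, m: 1, s: -2
SI base units of force: kg·m/s²

The claimed units s⁴·A²/(kg·m²) (exponents kg: -1, m: -2, s: 4, A: 2) do not match the derived units kg·m/s² (exponents kg: 1, m: 1, s: -2), so the claim is incorrect.

Answer: No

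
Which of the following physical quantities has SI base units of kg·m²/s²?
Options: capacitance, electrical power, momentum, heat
Checking the SI base units of each option:
  capacitance (C = Q/V): s⁴·A²/(kg·m²)  ✗
  electrical power (P = IV): kg·m²/s³  ✗
  momentum (p = mv): kg·m/s  ✗
  heat (Q = mcΔT): kg·m²/s²  ✓ matches

Only heat has units kg·m²/s².

Answer: heat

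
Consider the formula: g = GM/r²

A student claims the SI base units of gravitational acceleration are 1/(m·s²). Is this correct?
Units of each symbol in g = GM/r²:
  G (gravitational constant): m³/(kg·s²)
  M (mass): kg
  r (distance): m  → to the power 2 in the denominator, contributes 1/m²

Multiplying the contributions: [m³/(kg·s²)] · [kg] · [1/m²]
Adding exponents of each base unit: m: 1, s: -2
SI base units of gravitational acceleration: m/s²

The claimed units 1/(m·s²) (exponents m: -1, s: -2) do not match the derived units m/s² (exponents m: 1, s: -2), so the claim is incorrect.

Answer: No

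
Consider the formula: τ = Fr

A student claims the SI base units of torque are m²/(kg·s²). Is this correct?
Units of each symbol in τ = Fr:
  F (force): kg·m/s²
  r (lever arm): m

Multiplying the contributions: [kg·m/s²] · [m]
Adding exponents of each base unit: kg: 1, m: 2, s: -2
SI base units of torque: kg·m²/s²

The claimed units m²/(kg·s²) (exponents kg: -1, m: 2, s: -2) do not match the derived units kg·m²/s² (exponents kg: 1, m: 2, s: -2), so the claim is incorrect.

Answer: No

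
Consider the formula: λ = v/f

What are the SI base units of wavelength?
Units of each symbol in λ = v/f:
  v (wave speed): m/s
  f (frequency): 1/s  → in the denominator, contributes s

Multiplying the contributions: [m/s] · [s]
Adding exponents of each base unit: m: 1
SI base units of wavelength: m

Answer: m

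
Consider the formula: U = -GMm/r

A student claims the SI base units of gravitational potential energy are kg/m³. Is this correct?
Units of each symbol in U = -GMm/r:
  G (gravitational constant): m³/(kg·s²)
  M (mass): kg
  m (mass): kg
  r (distance): m  → in the denominator, contributes 1/m
  The minus sign does not affect the units.

Multiplying the contributions: [m³/(kg·s²)] · [kg] · [kg] · [1/m]
Adding exponents of each base unit: kg: 1, m: 2, s: -2
SI base units of gravitational potential energy: kg·m²/s²

The claimed units kg/m³ (exponents kg: 1, m: -3) do not match the derived units kg·m²/s² (exponents kg: 1, m: 2, s: -2), so the claim is incorrect.

Answer: No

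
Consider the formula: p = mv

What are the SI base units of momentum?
Units of each symbol in p = mv:
  m (mass): kg
  v (velocity): m/s

Multiplying the contributions: [kg] · [m/s]
Adding exponents of each base unit: kg: 1, m: 1, s: -1
SI base units of momentum: kg·m/s

Answer: kg·m/s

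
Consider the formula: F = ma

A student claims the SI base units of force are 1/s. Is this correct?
Units of each symbol in F = ma:
  m (mass): kg
  a (acceleration): m/s²

Multiplying the contributions: [kg] · [m/s²]
Adding exponents of each base unit: kg: 1, m: 1, s: -2
SI base units of force: kg·m/s²

The claimed units 1/s (exponents s: -1) do not match the derived units kg·m/s² (exponents kg: 1, m: 1, s: -2), so the claim is incorrect.

Answer: No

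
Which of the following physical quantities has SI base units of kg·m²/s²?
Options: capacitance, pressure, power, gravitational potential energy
Checking the SI base units of each option:
  capacitance (C = Q/V): s⁴·A²/(kg·m²)  ✗
  pressure (P = F/A): kg/(m·s²)  ✗
  power (P = W/t): kg·m²/s³  ✗
  gravitational potential energy (U = -GMm/r): kg·m²/s²  ✓ matches

Only gravitational potential energy has units kg·m²/s².

Answer: gravitational potential energy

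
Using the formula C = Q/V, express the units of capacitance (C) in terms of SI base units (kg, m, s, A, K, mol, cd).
Units of each symbol in C = Q/V:
  Q (charge, in coulombs): s·A
  V (voltage, in volts): kg·m²/(s³·A)  → in the denominator, contributes s³·A/(kg·m²)

Multiplying the contributions: [s·A] · [s³·A/(kg·m²)]
Adding exponents of each base unit: kg: -1, m: -2, s: 4, A: 2
SI base units of capacitance: s⁴·A²/(kg·m²)

Answer: s⁴·A²/(kg·m²)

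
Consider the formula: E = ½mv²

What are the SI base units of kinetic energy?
Units of each symbol in E = ½mv²:
  m (mass): kg
  v (speed): m/s  → to the power 2, contributes m²/s²
  The factor ½ is dimensionless.

Multiplying the contributions: [kg] · [m²/s²]
Adding exponents of each base unit: kg: 1, m: 2, s: -2
SI base units of kinetic energy: kg·m²/s²

Answer: kg·m²/s²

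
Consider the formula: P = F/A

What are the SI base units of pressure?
Units of each symbol in P = F/A:
  F (force): kg·m/s²
  A (area): m²  → in the denominator, contributes 1/m²

Multiplying the contributions: [kg·m/s²] · [1/m²]
Adding exponents of each base unit: kg: 1, m: -1, s: -2
SI base units of pressure: kg/(m·s²)

Answer: kg/(m·s²)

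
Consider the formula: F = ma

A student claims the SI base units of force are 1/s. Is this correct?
Units of each symbol in F = ma:
  m (mass): kg
  a (acceleration): m/s²

Multiplying the contributions: [kg] · [m/s²]
Adding exponents of each base unit: kg: 1, m: 1, s: -2
SI base units of force: kg·m/s²

The claimed units 1/s (exponents s: -1) do not match the derived units kg·m/s² (exponents kg: 1, m: 1, s: -2), so the claim is incorrect.

Answer: No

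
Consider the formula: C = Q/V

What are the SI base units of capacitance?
Units of each symbol in C = Q/V:
  Q (charge, in coulombs): s·A
  V (voltage, in volts): kg·m²/(s³·A)  → in the denominator, contributes s³·A/(kg·m²)

Multiplying the contributions: [s·A] · [s³·A/(kg·m²)]
Adding exponents of each base unit: kg: -1, m: -2, s: 4, A: 2
SI base units of capacitance: s⁴·A²/(kg·m²)

Answer: s⁴·A²/(kg·m²)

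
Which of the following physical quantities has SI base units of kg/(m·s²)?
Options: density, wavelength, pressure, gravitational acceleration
Checking the SI base units of each option:
  density (ρ = m/V): kg/m³  ✗
  wavelength (λ = v/f): m  ✗
  pressure (P = F/A): kg/(m·s²)  ✓ matches
  gravitational acceleration (g = GM/r²): m/s²  ✗

Only pressure has units kg/(m·s²).

Answer: pressure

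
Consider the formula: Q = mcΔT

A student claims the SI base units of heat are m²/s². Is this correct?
Units of each symbol in Q = mcΔT:
  m (mass): kg
  c (specific heat capacity, in J/(kg·K)): m²/(s²·K)
  ΔT (temperature change): K

Multiplying the contributions: [kg] · [m²/(s²·K)] · [K]
Adding exponents of each base unit: kg: 1, m: 2, s: -2
SI base units of heat: kg·m²/s²

The claimed units m²/s² (exponents m: 2, s: -2) do not match the derived units kg·m²/s² (exponents kg: 1, m: 2, s: -2), so the claim is incorrect.

Answer: No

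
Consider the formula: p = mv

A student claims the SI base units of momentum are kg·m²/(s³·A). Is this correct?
Units of each symbol in p = mv:
  m (mass): kg
  v (velocity): m/s

Multiplying the contributions: [kg] · [m/s]
Adding exponents of each base unit: kg: 1, m: 1, s: -1
SI base units of momentum: kg·m/s

The claimed units kg·m²/(s³·A) (exponents kg: 1, m: 2, s: -3, A: -1) do not match the derived units kg·m/s (exponents kg: 1, m: 1, s: -1), so the claim is incorrect.

Answer: No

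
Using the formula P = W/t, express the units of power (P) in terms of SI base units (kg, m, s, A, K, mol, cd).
Units of each symbol in P = W/t:
  W (work): kg·m²/s²
  t (time): s  → in the denominator, contributes 1/s

Multiplying the contributions: [kg·m²/s²] · [1/s]
Adding exponents of each base unit: kg: 1, m: 2, s: -3
SI base units of power: kg·m²/s³

Answer: kg·m²/s³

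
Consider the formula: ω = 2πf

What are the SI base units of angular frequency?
Units of each symbol in ω = 2πf:
  f (frequency): 1/s
  The factor 2π is dimensionless.

Multiplying the contributions: [1/s]
Adding exponents of each base unit: s: -1
SI base units of angular frequency: 1/s

Answer: 1/s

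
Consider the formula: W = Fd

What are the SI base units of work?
Units of each symbol in W = Fd:
  F (force): kg·m/s²
  d (displacement): m

Multiplying the contributions: [kg·m/s²] · [m]
Adding exponents of each base unit: kg: 1, m: 2, s: -2
SI base units of work: kg·m²/s²

Answer: kg·m²/s²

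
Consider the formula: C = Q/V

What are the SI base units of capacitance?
Units of each symbol in C = Q/V:
  Q (charge, in coulombs): s·A
  V (voltage, in volts): kg·m²/(s³·A)  → in the denominator, contributes s³·A/(kg·m²)

Multiplying the contributions: [s·A] · [s³·A/(kg·m²)]
Adding exponents of each base unit: kg: -1, m: -2, s: 4, A: 2
SI base units of capacitance: s⁴·A²/(kg·m²)

Answer: s⁴·A²/(kg·m²)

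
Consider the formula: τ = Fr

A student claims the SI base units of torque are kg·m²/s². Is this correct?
Units of each symbol in τ = Fr:
  F (force): kg·m/s²
  r (lever arm): m

Multiplying the contributions: [kg·m/s²] · [m]
Adding exponents of each base unit: kg: 1, m: 2, s: -2
SI base units of torque: kg·m²/s²

The claimed units kg·m²/s² match the derived units, so the claim is correct.

Answer: Yes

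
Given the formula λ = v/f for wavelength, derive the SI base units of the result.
Units of each symbol in λ = v/f:
  v (wave speed): m/s
  f (frequency): 1/s  → in the denominator, contributes s

Multiplying the contributions: [m/s] · [s]
Adding exponents of each base unit: m: 1
SI base units of wavelength: m

Answer: m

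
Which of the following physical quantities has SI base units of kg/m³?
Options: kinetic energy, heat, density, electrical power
Checking the SI base units of each option:
  kinetic energy (E = ½mv²): kg·m²/s²  ✗
  heat (Q = mcΔT): kg·m²/s²  ✗
  density (ρ = m/V): kg/m³  ✓ matches
  electrical power (P = IV): kg·m²/s³  ✗

Only density has units kg/m³.

Answer: density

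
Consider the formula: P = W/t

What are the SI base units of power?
Units of each symbol in P = W/t:
  W (work): kg·m²/s²
  t (time): s  → in the denominator, contributes 1/s

Multiplying the contributions: [kg·m²/s²] · [1/s]
Adding exponents of each base unit: kg: 1, m: 2, s: -3
SI base units of power: kg·m²/s³

Answer: kg·m²/s³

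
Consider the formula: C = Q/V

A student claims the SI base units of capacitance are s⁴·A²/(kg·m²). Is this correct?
Units of each symbol in C = Q/V:
  Q (charge, in coulombs): s·A
  V (voltage, in volts): kg·m²/(s³·A)  → in the denominator, contributes s³·A/(kg·m²)

Multiplying the contributions: [s·A] · [s³·A/(kg·m²)]
Adding exponents of each base unit: kg: -1, m: -2, s: 4, A: 2
SI base units of capacitance: s⁴·A²/(kg·m²)

The claimed units s⁴·A²/(kg·m²) match the derived units, so the claim is correct.

Answer: Yes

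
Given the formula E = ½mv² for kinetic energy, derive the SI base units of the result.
Units of each symbol in E = ½mv²:
  m (mass): kg
  v (speed): m/s  → to the power 2, contributes m²/s²
  The factor ½ is dimensionless.

Multiplying the contributions: [kg] · [m²/s²]
Adding exponents of each base unit: kg: 1, m: 2, s: -2
SI base units of kinetic energy: kg·m²/s²

Answer: kg·m²/s²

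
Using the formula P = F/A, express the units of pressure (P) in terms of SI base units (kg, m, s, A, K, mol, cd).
Units of each symbol in P = F/A:
  F (force): kg·m/s²
  A (area): m²  → in the denominator, contributes 1/m²

Multiplying the contributions: [kg·m/s²] · [1/m²]
Adding exponents of each base unit: kg: 1, m: -1, s: -2
SI base units of pressure: kg/(m·s²)

Answer: kg/(m·s²)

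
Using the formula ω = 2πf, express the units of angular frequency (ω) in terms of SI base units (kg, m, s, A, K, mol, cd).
Units of each symbol in ω = 2πf:
  f (frequency): 1/s
  The factor 2π is dimensionless.

Multiplying the contributions: [1/s]
Adding exponents of each base unit: s: -1
SI base units of angular frequency: 1/s

Answer: 1/s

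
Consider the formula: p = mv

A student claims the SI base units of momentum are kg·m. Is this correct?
Units of each symbol in p = mv:
  m (mass): kg
  v (velocity): m/s

Multiplying the contributions: [kg] · [m/s]
Adding exponents of each base unit: kg: 1, m: 1, s: -1
SI base units of momentum: kg·m/s

The claimed units kg·m (exponents kg: 1, m: 1) do not match the derived units kg·m/s (exponents kg: 1, m: 1, s: -1), so the claim is incorrect.

Answer: No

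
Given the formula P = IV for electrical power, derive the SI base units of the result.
Units of each symbol in P = IV:
  I (current): A
  V (voltage, in volts): kg·m²/(s³·A)

Multiplying the contributions: [A] · [kg·m²/(s³·A)]
Adding exponents of each base unit: kg: 1, m: 2, s: -3
SI base units of electrical power: kg·m²/s³

Answer: kg·m²/s³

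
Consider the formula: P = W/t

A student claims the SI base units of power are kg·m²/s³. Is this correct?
Units of each symbol in P = W/t:
  W (work): kg·m²/s²
  t (time): s  → in the denominator, contributes 1/s

Multiplying the contributions: [kg·m²/s²] · [1/s]
Adding exponents of each base unit: kg: 1, m: 2, s: -3
SI base units of power: kg·m²/s³

The claimed units kg·m²/s³ match the derived units, so the claim is correct.

Answer: Yes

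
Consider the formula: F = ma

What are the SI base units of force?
Units of each symbol in F = ma:
  m (mass): kg
  a (acceleration): m/s²

Multiplying the contributions: [kg] · [m/s²]
Adding exponents of each base unit: kg: 1, m: 1, s: -2
SI base units of force: kg·m/s²

Answer: kg·m/s²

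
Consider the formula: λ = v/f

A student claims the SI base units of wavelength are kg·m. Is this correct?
Units of each symbol in λ = v/f:
  v (wave speed): m/s
  f (frequency): 1/s  → in the denominator, contributes s

Multiplying the contributions: [m/s] · [s]
Adding exponents of each base unit: m: 1
SI base units of wavelength: m

The claimed units kg·m (exponents kg: 1, m: 1) do not match the derived units m (exponents m: 1), so the claim is incorrect.

Answer: No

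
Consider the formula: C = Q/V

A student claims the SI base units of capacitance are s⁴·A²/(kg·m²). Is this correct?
Units of each symbol in C = Q/V:
  Q (charge, in coulombs): s·A
  V (voltage, in volts): kg·m²/(s³·A)  → in the denominator, contributes s³·A/(kg·m²)

Multiplying the contributions: [s·A] · [s³·A/(kg·m²)]
Adding exponents of each base unit: kg: -1, m: -2, s: 4, A: 2
SI base units of capacitance: s⁴·A²/(kg·m²)

The claimed units s⁴·A²/(kg·m²) match the derived units, so the claim is correct.

Answer: Yes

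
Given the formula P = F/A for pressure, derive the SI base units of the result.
Units of each symbol in P = F/A:
  F (force): kg·m/s²
  A (area): m²  → in the denominator, contributes 1/m²

Multiplying the contributions: [kg·m/s²] · [1/m²]
Adding exponents of each base unit: kg: 1, m: -1, s: -2
SI base units of pressure: kg/(m·s²)

Answer: kg/(m·s²)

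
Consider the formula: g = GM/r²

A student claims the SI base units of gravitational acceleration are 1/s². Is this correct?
Units of each symbol in g = GM/r²:
  G (gravitational constant): m³/(kg·s²)
  M (mass): kg
  r (distance): m  → to the power 2 in the denominator, contributes 1/m²

Multiplying the contributions: [m³/(kg·s²)] · [kg] · [1/m²]
Adding exponents of each base unit: m: 1, s: -2
SI base units of gravitational acceleration: m/s²

The claimed units 1/s² (exponents s: -2) do not match the derived units m/s² (exponents m: 1, s: -2), so the claim is incorrect.

Answer: No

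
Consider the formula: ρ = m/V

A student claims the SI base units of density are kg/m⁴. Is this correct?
Units of each symbol in ρ = m/V:
  m (mass): kg
  V (volume): m³  → in the denominator, contributes 1/m³

Multiplying the contributions: [kg] · [1/m³]
Adding exponents of each base unit: kg: 1, m: -3
SI base units of density: kg/m³

The claimed units kg/m⁴ (exponents kg: 1, m: -4) do not match the derived units kg/m³ (exponents kg: 1, m: -3), so the claim is incorrect.

Answer: No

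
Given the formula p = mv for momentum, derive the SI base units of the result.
Units of each symbol in p = mv:
  m (mass): kg
  v (velocity): m/s

Multiplying the contributions: [kg] · [m/s]
Adding exponents of each base unit: kg: 1, m: 1, s: -1
SI base units of momentum: kg·m/s

Answer: kg·m/s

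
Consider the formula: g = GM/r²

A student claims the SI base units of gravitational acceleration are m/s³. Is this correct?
Units of each symbol in g = GM/r²:
  G (gravitational constant): m³/(kg·s²)
  M (mass): kg
  r (distance): m  → to the power 2 in the denominator, contributes 1/m²

Multiplying the contributions: [m³/(kg·s²)] · [kg] · [1/m²]
Adding exponents of each base unit: m: 1, s: -2
SI base units of gravitational acceleration: m/s²

The claimed units m/s³ (exponents m: 1, s: -3) do not match the derived units m/s² (exponents m: 1, s: -2), so the claim is incorrect.

Answer: No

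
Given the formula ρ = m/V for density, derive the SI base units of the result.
Units of each symbol in ρ = m/V:
  m (mass): kg
  V (volume): m³  → in the denominator, contributes 1/m³

Multiplying the contributions: [kg] · [1/m³]
Adding exponents of each base unit: kg: 1, m: -3
SI base units of density: kg/m³

Answer: kg/m³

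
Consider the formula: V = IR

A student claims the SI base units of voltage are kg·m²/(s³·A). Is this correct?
Units of each symbol in V = IR:
  I (current): A
  R (resistance, in ohms): kg·m²/(s³·A²)

Multiplying the contributions: [A] · [kg·m²/(s³·A²)]
Adding exponents of each base unit: kg: 1, m: 2, s: -3, A: -1
SI base units of voltage: kg·m²/(s³·A)

The claimed units kg·m²/(s³·A) match the derived units, so the claim is correct.

Answer: Yes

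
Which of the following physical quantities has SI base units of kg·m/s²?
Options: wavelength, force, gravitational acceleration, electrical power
Checking the SI base units of each option:
  wavelength (λ = v/f): m  ✗
  force (F = ma): kg·m/s²  ✓ matches
  gravitational acceleration (g = GM/r²): m/s²  ✗
  electrical power (P = IV): kg·m²/s³  ✗

Only force has units kg·m/s².

Answer: force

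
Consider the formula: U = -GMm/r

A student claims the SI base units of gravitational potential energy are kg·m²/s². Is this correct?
Units of each symbol in U = -GMm/r:
  G (gravitational constant): m³/(kg·s²)
  M (mass): kg
  m (mass): kg
  r (distance): m  → in the denominator, contributes 1/m
  The minus sign does not affect the units.

Multiplying the contributions: [m³/(kg·s²)] · [kg] · [kg] · [1/m]
Adding exponents of each base unit: kg: 1, m: 2, s: -2
SI base units of gravitational potential energy: kg·m²/s²

The claimed units kg·m²/s² match the derived units, so the claim is correct.

Answer: Yes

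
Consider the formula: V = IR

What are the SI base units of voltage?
Units of each symbol in V = IR:
  I (current): A
  R (resistance, in ohms): kg·m²/(s³·A²)

Multiplying the contributions: [A] · [kg·m²/(s³·A²)]
Adding exponents of each base unit: kg: 1, m: 2, s: -3, A: -1
SI base units of voltage: kg·m²/(s³·A)

Answer: kg·m²/(s³·A)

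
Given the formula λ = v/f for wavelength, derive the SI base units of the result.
Units of each symbol in λ = v/f:
  v (wave speed): m/s
  f (frequency): 1/s  → in the denominator, contributes s

Multiplying the contributions: [m/s] · [s]
Adding exponents of each base unit: m: 1
SI base units of wavelength: m

Answer: m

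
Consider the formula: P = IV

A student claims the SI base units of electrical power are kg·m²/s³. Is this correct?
Units of each symbol in P = IV:
  I (current): A
  V (voltage, in volts): kg·m²/(s³·A)

Multiplying the contributions: [A] · [kg·m²/(s³·A)]
Adding exponents of each base unit: kg: 1, m: 2, s: -3
SI base units of electrical power: kg·m²/s³

The claimed units kg·m²/s³ match the derived units, so the claim is correct.

Answer: Yes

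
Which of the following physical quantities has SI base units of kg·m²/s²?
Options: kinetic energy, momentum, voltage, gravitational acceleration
Checking the SI base units of each option:
  kinetic energy (E = ½mv²): kg·m²/s²  ✓ matches
  momentum (p = mv): kg·m/s  ✗
  voltage (V = IR): kg·m²/(s³·A)  ✗
  gravitational acceleration (g = GM/r²): m/s²  ✗

Only kinetic energy has units kg·m²/s².

Answer: kinetic energy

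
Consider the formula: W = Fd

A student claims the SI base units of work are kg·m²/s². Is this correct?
Units of each symbol in W = Fd:
  F (force): kg·m/s²
  d (displacement): m

Multiplying the contributions: [kg·m/s²] · [m]
Adding exponents of each base unit: kg: 1, m: 2, s: -2
SI base units of work: kg·m²/s²

The claimed units kg·m²/s² match the derived units, so the claim is correct.

Answer: Yes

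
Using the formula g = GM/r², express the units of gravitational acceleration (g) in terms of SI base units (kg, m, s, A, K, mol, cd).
Units of each symbol in g = GM/r²:
  G (gravitational constant): m³/(kg·s²)
  M (mass): kg
  r (distance): m  → to the power 2 in the denominator, contributes 1/m²

Multiplying the contributions: [m³/(kg·s²)] · [kg] · [1/m²]
Adding exponents of each base unit: m: 1, s: -2
SI base units of gravitational acceleration: m/s²

Answer: m/s²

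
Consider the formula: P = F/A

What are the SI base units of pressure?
Units of each symbol in P = F/A:
  F (force): kg·m/s²
  A (area): m²  → in the denominator, contributes 1/m²

Multiplying the contributions: [kg·m/s²] · [1/m²]
Adding exponents of each base unit: kg: 1, m: -1, s: -2
SI base units of pressure: kg/(m·s²)

Answer: kg/(m·s²)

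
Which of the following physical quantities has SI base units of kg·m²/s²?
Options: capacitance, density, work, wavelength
Checking the SI base units of each option:
  capacitance (C = Q/V): s⁴·A²/(kg·m²)  ✗
  density (ρ = m/V): kg/m³  ✗
  work (W = Fd): kg·m²/s²  ✓ matches
  wavelength (λ = v/f): m  ✗

Only work has units kg·m²/s².

Answer: work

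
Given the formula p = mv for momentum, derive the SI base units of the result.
Units of each symbol in p = mv:
  m (mass): kg
  v (velocity): m/s

Multiplying the contributions: [kg] · [m/s]
Adding exponents of each base unit: kg: 1, m: 1, s: -1
SI base units of momentum: kg·m/s

Answer: kg·m/s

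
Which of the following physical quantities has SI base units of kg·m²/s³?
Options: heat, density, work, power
Checking the SI base units of each option:
  heat (Q = mcΔT): kg·m²/s²  ✗
  density (ρ = m/V): kg/m³  ✗
  work (W = Fd): kg·m²/s²  ✗
  power (P = W/t): kg·m²/s³  ✓ matches

Only power has units kg·m²/s³.

Answer: power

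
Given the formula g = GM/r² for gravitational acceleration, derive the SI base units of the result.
Units of each symbol in g = GM/r²:
  G (gravitational constant): m³/(kg·s²)
  M (mass): kg
  r (distance): m  → to the power 2 in the denominator, contributes 1/m²

Multiplying the contributions: [m³/(kg·s²)] · [kg] · [1/m²]
Adding exponents of each base unit: m: 1, s: -2
SI base units of gravitational acceleration: m/s²

Answer: m/s²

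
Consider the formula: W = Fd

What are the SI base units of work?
Units of each symbol in W = Fd:
  F (force): kg·m/s²
  d (displacement): m

Multiplying the contributions: [kg·m/s²] · [m]
Adding exponents of each base unit: kg: 1, m: 2, s: -2
SI base units of work: kg·m²/s²

Answer: kg·m²/s²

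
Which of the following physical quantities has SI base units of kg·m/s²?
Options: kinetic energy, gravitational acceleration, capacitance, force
Checking the SI base units of each option:
  kinetic energy (E = ½mv²): kg·m²/s²  ✗
  gravitational acceleration (g = GM/r²): m/s²  ✗
  capacitance (C = Q/V): s⁴·A²/(kg·m²)  ✗
  force (F = ma): kg·m/s²  ✓ matches

Only force has units kg·m/s².

Answer: force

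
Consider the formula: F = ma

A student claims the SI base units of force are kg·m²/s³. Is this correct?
Units of each symbol in F = ma:
  m (mass): kg
  a (acceleration): m/s²

Multiplying the contributions: [kg] · [m/s²]
Adding exponents of each base unit: kg: 1, m: 1, s: -2
SI base units of force: kg·m/s²

The claimed units kg·m²/s³ (exponents kg: 1, m: 2, s: -3) do not match the derived units kg·m/s² (exponents kg: 1, m: 1, s: -2), so the claim is incorrect.

Answer: No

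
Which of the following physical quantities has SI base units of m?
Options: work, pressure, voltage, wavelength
Checking the SI base units of each option:
  work (W = Fd): kg·m²/s²  ✗
  pressure (P = F/A): kg/(m·s²)  ✗
  voltage (V = IR): kg·m²/(s³·A)  ✗
  wavelength (λ = v/f): m  ✓ matches

Only wavelength has units m.

Answer: wavelength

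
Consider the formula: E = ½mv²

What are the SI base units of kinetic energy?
Units of each symbol in E = ½mv²:
  m (mass): kg
  v (speed): m/s  → to the power 2, contributes m²/s²
  The factor ½ is dimensionless.

Multiplying the contributions: [kg] · [m²/s²]
Adding exponents of each base unit: kg: 1, m: 2, s: -2
SI base units of kinetic energy: kg·m²/s²

Answer: kg·m²/s²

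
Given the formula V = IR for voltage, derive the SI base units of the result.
Units of each symbol in V = IR:
  I (current): A
  R (resistance, in ohms): kg·m²/(s³·A²)

Multiplying the contributions: [A] · [kg·m²/(s³·A²)]
Adding exponents of each base unit: kg: 1, m: 2, s: -3, A: -1
SI base units of voltage: kg·m²/(s³·A)

Answer: kg·m²/(s³·A)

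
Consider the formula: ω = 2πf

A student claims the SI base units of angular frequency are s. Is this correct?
Units of each symbol in ω = 2πf:
  f (frequency): 1/s
  The factor 2π is dimensionless.

Multiplying the contributions: [1/s]
Adding exponents of each base unit: s: -1
SI base units of angular frequency: 1/s

The claimed units s (exponents s: 1) do not match the derived units 1/s (exponents s: -1), so the claim is incorrect.

Answer: No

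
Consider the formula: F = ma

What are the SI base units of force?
Units of each symbol in F = ma:
  m (mass): kg
  a (acceleration): m/s²

Multiplying the contributions: [kg] · [m/s²]
Adding exponents of each base unit: kg: 1, m: 1, s: -2
SI base units of force: kg·m/s²

Answer: kg·m/s²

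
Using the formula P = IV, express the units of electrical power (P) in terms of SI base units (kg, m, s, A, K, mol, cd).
Units of each symbol in P = IV:
  I (current): A
  V (voltage, in volts): kg·m²/(s³·A)

Multiplying the contributions: [A] · [kg·m²/(s³·A)]
Adding exponents of each base unit: kg: 1, m: 2, s: -3
SI base units of electrical power: kg·m²/s³

Answer: kg·m²/s³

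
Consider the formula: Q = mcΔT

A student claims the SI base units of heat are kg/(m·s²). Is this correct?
Units of each symbol in Q = mcΔT:
  m (mass): kg
  c (specific heat capacity, in J/(kg·K)): m²/(s²·K)
  ΔT (temperature change): K

Multiplying the contributions: [kg] · [m²/(s²·K)] · [K]
Adding exponents of each base unit: kg: 1, m: 2, s: -2
SI base units of heat: kg·m²/s²

The claimed units kg/(m·s²) (exponents kg: 1, m: -1, s: -2) do not match the derived units kg·m²/s² (exponents kg: 1, m: 2, s: -2), so the claim is incorrect.

Answer: No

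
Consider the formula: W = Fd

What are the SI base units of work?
Units of each symbol in W = Fd:
  F (force): kg·m/s²
  d (displacement): m

Multiplying the contributions: [kg·m/s²] · [m]
Adding exponents of each base unit: kg: 1, m: 2, s: -2
SI base units of work: kg·m²/s²

Answer: kg·m²/s²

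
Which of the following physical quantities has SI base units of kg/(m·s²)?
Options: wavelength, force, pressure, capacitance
Checking the SI base units of each option:
  wavelength (λ = v/f): m  ✗
  force (F = ma): kg·m/s²  ✗
  pressure (P = F/A): kg/(m·s²)  ✓ matches
  capacitance (C = Q/V): s⁴·A²/(kg·m²)  ✗

Only pressure has units kg/(m·s²).

Answer: pressure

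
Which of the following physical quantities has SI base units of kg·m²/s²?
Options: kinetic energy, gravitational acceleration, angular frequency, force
Checking the SI base units of each option:
  kinetic energy (E = ½mv²): kg·m²/s²  ✓ matches
  gravitational acceleration (g = GM/r²): m/s²  ✗
  angular frequency (ω = 2πf): 1/s  ✗
  force (F = ma): kg·m/s²  ✗

Only kinetic energy has units kg·m²/s².

Answer: kinetic energy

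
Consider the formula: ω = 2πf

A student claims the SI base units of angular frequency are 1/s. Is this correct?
Units of each symbol in ω = 2πf:
  f (frequency): 1/s
  The factor 2π is dimensionless.

Multiplying the contributions: [1/s]
Adding exponents of each base unit: s: -1
SI base units of angular frequency: 1/s

The claimed units 1/s match the derived units, so the claim is correct.

Answer: Yes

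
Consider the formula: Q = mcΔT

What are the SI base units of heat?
Units of each symbol in Q = mcΔT:
  m (mass): kg
  c (specific heat capacity, in J/(kg·K)): m²/(s²·K)
  ΔT (temperature change): K

Multiplying the contributions: [kg] · [m²/(s²·K)] · [K]
Adding exponents of each base unit: kg: 1, m: 2, s: -2
SI base units of heat: kg·m²/s²

Answer: kg·m²/s²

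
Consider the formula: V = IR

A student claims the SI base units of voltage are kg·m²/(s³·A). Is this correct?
Units of each symbol in V = IR:
  I (current): A
  R (resistance, in ohms): kg·m²/(s³·A²)

Multiplying the contributions: [A] · [kg·m²/(s³·A²)]
Adding exponents of each base unit: kg: 1, m: 2, s: -3, A: -1
SI base units of voltage: kg·m²/(s³·A)

The claimed units kg·m²/(s³·A) match the derived units, so the claim is correct.

Answer: Yes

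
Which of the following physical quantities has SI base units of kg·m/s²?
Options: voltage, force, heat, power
Checking the SI base units of each option:
  voltage (V = IR): kg·m²/(s³·A)  ✗
  force (F = ma): kg·m/s²  ✓ matches
  heat (Q = mcΔT): kg·m²/s²  ✗
  power (P = W/t): kg·m²/s³  ✗

Only force has units kg·m/s².

Answer: force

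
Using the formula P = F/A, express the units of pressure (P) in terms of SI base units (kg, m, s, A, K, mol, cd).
Units of each symbol in P = F/A:
  F (force): kg·m/s²
  A (area): m²  → in the denominator, contributes 1/m²

Multiplying the contributions: [kg·m/s²] · [1/m²]
Adding exponents of each base unit: kg: 1, m: -1, s: -2
SI base units of pressure: kg/(m·s²)

Answer: kg/(m·s²)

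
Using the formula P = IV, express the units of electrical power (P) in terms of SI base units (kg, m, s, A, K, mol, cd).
Units of each symbol in P = IV:
  I (current): A
  V (voltage, in volts): kg·m²/(s³·A)

Multiplying the contributions: [A] · [kg·m²/(s³·A)]
Adding exponents of each base unit: kg: 1, m: 2, s: -3
SI base units of electrical power: kg·m²/s³

Answer: kg·m²/s³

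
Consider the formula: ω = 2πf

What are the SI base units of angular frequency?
Units of each symbol in ω = 2πf:
  f (frequency): 1/s
  The factor 2π is dimensionless.

Multiplying the contributions: [1/s]
Adding exponents of each base unit: s: -1
SI base units of angular frequency: 1/s

Answer: 1/s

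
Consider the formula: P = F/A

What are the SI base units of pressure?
Units of each symbol in P = F/A:
  F (force): kg·m/s²
  A (area): m²  → in the denominator, contributes 1/m²

Multiplying the contributions: [kg·m/s²] · [1/m²]
Adding exponents of each base unit: kg: 1, m: -1, s: -2
SI base units of pressure: kg/(m·s²)

Answer: kg/(m·s²)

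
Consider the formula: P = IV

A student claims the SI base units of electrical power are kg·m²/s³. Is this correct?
Units of each symbol in P = IV:
  I (current): A
  V (voltage, in volts): kg·m²/(s³·A)

Multiplying the contributions: [A] · [kg·m²/(s³·A)]
Adding exponents of each base unit: kg: 1, m: 2, s: -3
SI base units of electrical power: kg·m²/s³

The claimed units kg·m²/s³ match the derived units, so the claim is correct.

Answer: Yes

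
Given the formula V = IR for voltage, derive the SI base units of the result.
Units of each symbol in V = IR:
  I (current): A
  R (resistance, in ohms): kg·m²/(s³·A²)

Multiplying the contributions: [A] · [kg·m²/(s³·A²)]
Adding exponents of each base unit: kg: 1, m: 2, s: -3, A: -1
SI base units of voltage: kg·m²/(s³·A)

Answer: kg·m²/(s³·A)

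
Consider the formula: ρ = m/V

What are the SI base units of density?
Units of each symbol in ρ = m/V:
  m (mass): kg
  V (volume): m³  → in the denominator, contributes 1/m³

Multiplying the contributions: [kg] · [1/m³]
Adding exponents of each base unit: kg: 1, m: -3
SI base units of density: kg/m³

Answer: kg/m³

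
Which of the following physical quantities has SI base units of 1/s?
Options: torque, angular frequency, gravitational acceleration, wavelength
Checking the SI base units of each option:
  torque (τ = Fr): kg·m²/s²  ✗
  angular frequency (ω = 2πf): 1/s  ✓ matches
  gravitational acceleration (g = GM/r²): m/s²  ✗
  wavelength (λ = v/f): m  ✗

Only angular frequency has units 1/s.

Answer: angular frequency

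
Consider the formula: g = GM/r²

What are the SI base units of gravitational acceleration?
Units of each symbol in g = GM/r²:
  G (gravitational constant): m³/(kg·s²)
  M (mass): kg
  r (distance): m  → to the power 2 in the denominator, contributes 1/m²

Multiplying the contributions: [m³/(kg·s²)] · [kg] · [1/m²]
Adding exponents of each base unit: m: 1, s: -2
SI base units of gravitational acceleration: m/s²

Answer: m/s²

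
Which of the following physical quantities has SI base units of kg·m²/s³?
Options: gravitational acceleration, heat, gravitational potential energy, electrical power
Checking the SI base units of each option:
  gravitational acceleration (g = GM/r²): m/s²  ✗
  heat (Q = mcΔT): kg·m²/s²  ✗
  gravitational potential energy (U = -GMm/r): kg·m²/s²  ✗
  electrical power (P = IV): kg·m²/s³  ✓ matches

Only electrical power has units kg·m²/s³.

Answer: electrical power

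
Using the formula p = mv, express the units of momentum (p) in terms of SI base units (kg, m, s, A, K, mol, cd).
Units of each symbol in p = mv:
  m (mass): kg
  v (velocity): m/s

Multiplying the contributions: [kg] · [m/s]
Adding exponents of each base unit: kg: 1, m: 1, s: -1
SI base units of momentum: kg·m/s

Answer: kg·m/s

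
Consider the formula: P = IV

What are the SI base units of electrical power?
Units of each symbol in P = IV:
  I (current): A
  V (voltage, in volts): kg·m²/(s³·A)

Multiplying the contributions: [A] · [kg·m²/(s³·A)]
Adding exponents of each base unit: kg: 1, m: 2, s: -3
SI base units of electrical power: kg·m²/s³

Answer: kg·m²/s³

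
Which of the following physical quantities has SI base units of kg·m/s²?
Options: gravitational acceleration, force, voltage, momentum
Checking the SI base units of each option:
  gravitational acceleration (g = GM/r²): m/s²  ✗
  force (F = ma): kg·m/s²  ✓ matches
  voltage (V = IR): kg·m²/(s³·A)  ✗
  momentum (p = mv): kg·m/s  ✗

Only force has units kg·m/s².

Answer: force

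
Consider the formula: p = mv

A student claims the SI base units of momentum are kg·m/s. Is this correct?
Units of each symbol in p = mv:
  m (mass): kg
  v (velocity): m/s

Multiplying the contributions: [kg] · [m/s]
Adding exponents of each base unit: kg: 1, m: 1, s: -1
SI base units of momentum: kg·m/s

The claimed units kg·m/s match the derived units, so the claim is correct.

Answer: Yes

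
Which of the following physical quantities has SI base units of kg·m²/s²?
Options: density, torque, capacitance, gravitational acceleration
Checking the SI base units of each option:
  density (ρ = m/V): kg/m³  ✗
  torque (τ = Fr): kg·m²/s²  ✓ matches
  capacitance (C = Q/V): s⁴·A²/(kg·m²)  ✗
  gravitational acceleration (g = GM/r²): m/s²  ✗

Only torque has units kg·m²/s².

Answer: torque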